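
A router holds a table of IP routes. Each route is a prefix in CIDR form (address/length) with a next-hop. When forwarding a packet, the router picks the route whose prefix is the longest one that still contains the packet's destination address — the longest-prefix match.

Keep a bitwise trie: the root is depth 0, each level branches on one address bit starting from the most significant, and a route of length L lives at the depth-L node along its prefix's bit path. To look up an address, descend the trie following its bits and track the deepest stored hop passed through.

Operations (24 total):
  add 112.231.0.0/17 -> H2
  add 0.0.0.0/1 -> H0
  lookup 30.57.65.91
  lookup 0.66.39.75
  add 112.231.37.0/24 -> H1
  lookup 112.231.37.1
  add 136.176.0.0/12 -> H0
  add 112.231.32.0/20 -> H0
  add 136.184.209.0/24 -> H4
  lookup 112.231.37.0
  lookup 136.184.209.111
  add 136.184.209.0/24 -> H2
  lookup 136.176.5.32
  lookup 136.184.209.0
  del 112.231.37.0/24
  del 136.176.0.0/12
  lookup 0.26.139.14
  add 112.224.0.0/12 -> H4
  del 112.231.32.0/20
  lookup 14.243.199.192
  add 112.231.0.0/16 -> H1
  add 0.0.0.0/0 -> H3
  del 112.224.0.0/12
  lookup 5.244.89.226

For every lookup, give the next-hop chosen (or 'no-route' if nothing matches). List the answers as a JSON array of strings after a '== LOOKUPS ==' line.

Apply in order:
  + 112.231.0.0/17 (H2) depth=17
  + 0.0.0.0/1 (H0) depth=1
  Q 30.57.65.91: descend 0 ; hops seen [H0] ; pick H0
  Q 0.66.39.75: descend 0 ; hops seen [H0] ; pick H0
  + 112.231.37.0/24 (H1) depth=24
  Q 112.231.37.1: descend 011100001110011100100101 ; hops seen [H0,H2,H1] ; pick H1
  + 136.176.0.0/12 (H0) depth=12
  + 112.231.32.0/20 (H0) depth=20
  + 136.184.209.0/24 (H4) depth=24
  Q 112.231.37.0: descend 011100001110011100100101 ; hops seen [H0,H2,H0,H1] ; pick H1
  Q 136.184.209.111: descend 100010001011100011010001 ; hops seen [H0,H4] ; pick H4
  + 136.184.209.0/24 (H2) depth=24
  Q 136.176.5.32: descend 100010001011 ; hops seen [H0] ; pick H0
  Q 136.184.209.0: descend 100010001011100011010001 ; hops seen [H0,H2] ; pick H2
  - 112.231.37.0/24 clear@24
  - 136.176.0.0/12 clear@12
  Q 0.26.139.14: descend 0 ; hops seen [H0] ; pick H0
  + 112.224.0.0/12 (H4) depth=12
  - 112.231.32.0/20 clear@20
  Q 14.243.199.192: descend 0 ; hops seen [H0] ; pick H0
  + 112.231.0.0/16 (H1) depth=16
  + 0.0.0.0/0 (H3) depth=0
  - 112.224.0.0/12 clear@12
  Q 5.244.89.226: descend 0 ; hops seen [H3,H0] ; pick H0

== LOOKUPS ==
["H0","H0","H1","H1","H4","H0","H2","H0","H0","H0"]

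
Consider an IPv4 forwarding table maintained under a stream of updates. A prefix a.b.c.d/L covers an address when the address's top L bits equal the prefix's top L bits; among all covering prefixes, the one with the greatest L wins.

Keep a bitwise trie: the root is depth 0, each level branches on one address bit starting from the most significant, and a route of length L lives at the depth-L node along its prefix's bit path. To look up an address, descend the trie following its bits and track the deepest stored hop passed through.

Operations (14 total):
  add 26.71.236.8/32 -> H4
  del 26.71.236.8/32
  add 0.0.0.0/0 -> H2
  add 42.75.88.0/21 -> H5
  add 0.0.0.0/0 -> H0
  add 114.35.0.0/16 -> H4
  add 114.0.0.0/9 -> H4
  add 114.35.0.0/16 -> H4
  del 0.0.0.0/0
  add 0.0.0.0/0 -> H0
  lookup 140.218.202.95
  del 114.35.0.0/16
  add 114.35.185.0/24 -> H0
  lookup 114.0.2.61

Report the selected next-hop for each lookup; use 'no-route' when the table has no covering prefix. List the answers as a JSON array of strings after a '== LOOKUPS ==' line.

Apply in order:
  add 26.71.236.8/32 -> H4 at depth 32
  del 26.71.236.8/32 (clear depth 32)
  add 0.0.0.0/0 -> H2 at depth 0
  add 42.75.88.0/21 -> H5 at depth 21
  add 0.0.0.0/0 -> H0 at depth 0
  add 114.35.0.0/16 -> H4 at depth 16
  add 114.0.0.0/9 -> H4 at depth 9
  add 114.35.0.0/16 -> H4 at depth 16
  del 0.0.0.0/0 (clear depth 0)
  add 0.0.0.0/0 -> H0 at depth 0
  lookup 140.218.202.95: bits ε walk d0:H0 -> H0
  del 114.35.0.0/16 (clear depth 16)
  add 114.35.185.0/24 -> H0 at depth 24
  lookup 114.0.2.61: bits 0111001000 walk d0:H0→d1:-→d2:-→d3:-→d4:-→d5:-→d6:-→d7:-→d8:-→d9:H4→d10:- -> H4

== LOOKUPS ==
["H0","H4"]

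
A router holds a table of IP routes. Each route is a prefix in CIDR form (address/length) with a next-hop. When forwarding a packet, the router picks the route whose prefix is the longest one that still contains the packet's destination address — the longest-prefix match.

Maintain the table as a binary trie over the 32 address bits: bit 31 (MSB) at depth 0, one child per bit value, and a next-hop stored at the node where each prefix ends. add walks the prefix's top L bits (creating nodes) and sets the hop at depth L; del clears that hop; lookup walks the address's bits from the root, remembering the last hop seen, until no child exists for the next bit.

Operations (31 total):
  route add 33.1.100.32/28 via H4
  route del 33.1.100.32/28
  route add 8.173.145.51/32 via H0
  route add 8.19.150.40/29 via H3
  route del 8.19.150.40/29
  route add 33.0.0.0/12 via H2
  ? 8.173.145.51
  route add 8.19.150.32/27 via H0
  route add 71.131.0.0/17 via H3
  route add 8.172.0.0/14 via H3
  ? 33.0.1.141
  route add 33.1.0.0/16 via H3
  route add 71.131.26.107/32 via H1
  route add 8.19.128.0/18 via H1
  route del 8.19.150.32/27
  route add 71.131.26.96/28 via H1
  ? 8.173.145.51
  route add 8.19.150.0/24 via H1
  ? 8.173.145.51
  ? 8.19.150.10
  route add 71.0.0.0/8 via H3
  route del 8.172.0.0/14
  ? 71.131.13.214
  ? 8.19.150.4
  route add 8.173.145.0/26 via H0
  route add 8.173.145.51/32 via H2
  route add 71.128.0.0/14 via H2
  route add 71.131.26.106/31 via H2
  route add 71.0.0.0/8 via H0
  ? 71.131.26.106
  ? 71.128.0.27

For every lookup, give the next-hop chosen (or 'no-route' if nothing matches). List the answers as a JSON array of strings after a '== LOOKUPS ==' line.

Apply in order:
  add 33.1.100.32/28 -> H4 at depth 28
  del 33.1.100.32/28 (clear depth 28)
  add 8.173.145.51/32 -> H0 at depth 32
  add 8.19.150.40/29 -> H3 at depth 29
  del 8.19.150.40/29 (clear depth 29)
  add 33.0.0.0/12 -> H2 at depth 12
  ? 8.173.145.51  path d0:-→d1:-→d2:-→d3:-→d4:-→d5:-→d6:-→d7:-→d8:-→d9:-→d10:-→d11:-→d12:-→d13:-→d14:-→d15:-→d16:-→d17:-→d18:-→d19:-→d20:-→d21:-→d22:-→d23:-→d24:-→d25:-→d26:-→d27:-→d28:-→d29:-→d30:-→d31:-→d32:H0  best=H0
  add 8.19.150.32/27 -> H0 at depth 27
  add 71.131.0.0/17 -> H3 at depth 17
  add 8.172.0.0/14 -> H3 at depth 14
  ? 33.0.1.141  path d0:-→d1:-→d2:-→d3:-→d4:-→d5:-→d6:-→d7:-→d8:-→d9:-→d10:-→d11:-→d12:H2→d13:-→d14:-→d15:-  best=H2
  add 33.1.0.0/16 -> H3 at depth 16
  add 71.131.26.107/32 -> H1 at depth 32
  add 8.19.128.0/18 -> H1 at depth 18
  del 8.19.150.32/27 (clear depth 27)
  add 71.131.26.96/28 -> H1 at depth 28
  ? 8.173.145.51  path d0:-→d1:-→d2:-→d3:-→d4:-→d5:-→d6:-→d7:-→d8:-→d9:-→d10:-→d11:-→d12:-→d13:-→d14:H3→d15:-→d16:-→d17:-→d18:-→d19:-→d20:-→d21:-→d22:-→d23:-→d24:-→d25:-→d26:-→d27:-→d28:-→d29:-→d30:-→d31:-→d32:H0  best=H0
  add 8.19.150.0/24 -> H1 at depth 24
  ? 8.173.145.51  path d0:-→d1:-→d2:-→d3:-→d4:-→d5:-→d6:-→d7:-→d8:-→d9:-→d10:-→d11:-→d12:-→d13:-→d14:H3→d15:-→d16:-→d17:-→d18:-→d19:-→d20:-→d21:-→d22:-→d23:-→d24:-→d25:-→d26:-→d27:-→d28:-→d29:-→d30:-→d31:-→d32:H0  best=H0
  ? 8.19.150.10  path d0:-→d1:-→d2:-→d3:-→d4:-→d5:-→d6:-→d7:-→d8:-→d9:-→d10:-→d11:-→d12:-→d13:-→d14:-→d15:-→d16:-→d17:-→d18:H1→d19:-→d20:-→d21:-→d22:-→d23:-→d24:H1→d25:-→d26:-  best=H1
  add 71.0.0.0/8 -> H3 at depth 8
  del 8.172.0.0/14 (clear depth 14)
  ? 71.131.13.214  path d0:-→d1:-→d2:-→d3:-→d4:-→d5:-→d6:-→d7:-→d8:H3→d9:-→d10:-→d11:-→d12:-→d13:-→d14:-→d15:-→d16:-→d17:H3→d18:-→d19:-  best=H3
  ? 8.19.150.4  path d0:-→d1:-→d2:-→d3:-→d4:-→d5:-→d6:-→d7:-→d8:-→d9:-→d10:-→d11:-→d12:-→d13:-→d14:-→d15:-→d16:-→d17:-→d18:H1→d19:-→d20:-→d21:-→d22:-→d23:-→d24:H1→d25:-→d26:-  best=H1
  add 8.173.145.0/26 -> H0 at depth 26
  add 8.173.145.51/32 -> H2 at depth 32
  add 71.128.0.0/14 -> H2 at depth 14
  add 71.131.26.106/31 -> H2 at depth 31
  add 71.0.0.0/8 -> H0 at depth 8
  ? 71.131.26.106  path d0:-→d1:-→d2:-→d3:-→d4:-→d5:-→d6:-→d7:-→d8:H0→d9:-→d10:-→d11:-→d12:-→d13:-→d14:H2→d15:-→d16:-→d17:H3→d18:-→d19:-→d20:-→d21:-→d22:-→d23:-→d24:-→d25:-→d26:-→d27:-→d28:H1→d29:-→d30:-→d31:H2  best=H2
  ? 71.128.0.27  path d0:-→d1:-→d2:-→d3:-→d4:-→d5:-→d6:-→d7:-→d8:H0→d9:-→d10:-→d11:-→d12:-→d13:-→d14:H2  best=H2

== LOOKUPS ==
["H0","H2","H0","H0","H1","H3","H1","H2","H2"]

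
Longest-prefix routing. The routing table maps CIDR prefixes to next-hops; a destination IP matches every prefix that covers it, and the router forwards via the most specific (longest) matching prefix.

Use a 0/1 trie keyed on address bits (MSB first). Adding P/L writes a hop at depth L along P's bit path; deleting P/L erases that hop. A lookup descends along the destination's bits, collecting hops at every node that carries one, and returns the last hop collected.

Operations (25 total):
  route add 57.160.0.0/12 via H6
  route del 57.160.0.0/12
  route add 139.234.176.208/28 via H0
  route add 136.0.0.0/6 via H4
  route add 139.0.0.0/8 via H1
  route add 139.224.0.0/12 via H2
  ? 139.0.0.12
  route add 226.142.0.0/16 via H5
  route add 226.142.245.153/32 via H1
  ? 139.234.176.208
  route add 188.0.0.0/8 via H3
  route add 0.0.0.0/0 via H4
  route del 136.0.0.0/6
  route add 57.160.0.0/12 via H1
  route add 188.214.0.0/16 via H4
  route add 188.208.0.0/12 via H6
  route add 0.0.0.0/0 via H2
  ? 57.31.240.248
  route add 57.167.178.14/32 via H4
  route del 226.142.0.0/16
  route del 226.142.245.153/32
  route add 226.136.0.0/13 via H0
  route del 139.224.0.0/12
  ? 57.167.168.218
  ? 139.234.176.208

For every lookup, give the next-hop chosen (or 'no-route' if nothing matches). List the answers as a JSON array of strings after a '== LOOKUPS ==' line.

Trace:
  + 57.160.0.0/12 (H6) depth=12
  del 57.160.0.0/12 (clear depth 12)
  + 139.234.176.208/28 (H0) depth=28
  + 136.0.0.0/6 (H4) depth=6
  + 139.0.0.0/8 (H1) depth=8
  + 139.224.0.0/12 (H2) depth=12
  lookup 139.0.0.12: bits 10001011 walk d0:-→d1:-→d2:-→d3:-→d4:-→d5:-→d6:H4→d7:-→d8:H1 -> H1
  + 226.142.0.0/16 (H5) depth=16
  + 226.142.245.153/32 (H1) depth=32
  lookup 139.234.176.208: bits 1000101111101010101100001101 walk d0:-→d1:-→d2:-→d3:-→d4:-→d5:-→d6:H4→d7:-→d8:H1→d9:-→d10:-→d11:-→d12:H2→d13:-→d14:-→d15:-→d16:-→d17:-→d18:-→d19:-→d20:-→d21:-→d22:-→d23:-→d24:-→d25:-→d26:-→d27:-→d28:H0 -> H0
  + 188.0.0.0/8 (H3) depth=8
  + 0.0.0.0/0 (H4) depth=0
  del 136.0.0.0/6 (clear depth 6)
  + 57.160.0.0/12 (H1) depth=12
  + 188.214.0.0/16 (H4) depth=16
  + 188.208.0.0/12 (H6) depth=12
  + 0.0.0.0/0 (H2) depth=0
  lookup 57.31.240.248: bits 00111001 walk d0:H2→d1:-→d2:-→d3:-→d4:-→d5:-→d6:-→d7:-→d8:- -> H2
  + 57.167.178.14/32 (H4) depth=32
  del 226.142.0.0/16 (clear depth 16)
  del 226.142.245.153/32 (clear depth 32)
  + 226.136.0.0/13 (H0) depth=13
  del 139.224.0.0/12 (clear depth 12)
  lookup 57.167.168.218: bits 0011100110100111101 walk d0:H2→d1:-→d2:-→d3:-→d4:-→d5:-→d6:-→d7:-→d8:-→d9:-→d10:-→d11:-→d12:H1→d13:-→d14:-→d15:-→d16:-→d17:-→d18:-→d19:- -> H1
  lookup 139.234.176.208: bits 1000101111101010101100001101 walk d0:H2→d1:-→d2:-→d3:-→d4:-→d5:-→d6:-→d7:-→d8:H1→d9:-→d10:-→d11:-→d12:-→d13:-→d14:-→d15:-→d16:-→d17:-→d18:-→d19:-→d20:-→d21:-→d22:-→d23:-→d24:-→d25:-→d26:-→d27:-→d28:H0 -> H0

== LOOKUPS ==
["H1","H0","H2","H1","H0"]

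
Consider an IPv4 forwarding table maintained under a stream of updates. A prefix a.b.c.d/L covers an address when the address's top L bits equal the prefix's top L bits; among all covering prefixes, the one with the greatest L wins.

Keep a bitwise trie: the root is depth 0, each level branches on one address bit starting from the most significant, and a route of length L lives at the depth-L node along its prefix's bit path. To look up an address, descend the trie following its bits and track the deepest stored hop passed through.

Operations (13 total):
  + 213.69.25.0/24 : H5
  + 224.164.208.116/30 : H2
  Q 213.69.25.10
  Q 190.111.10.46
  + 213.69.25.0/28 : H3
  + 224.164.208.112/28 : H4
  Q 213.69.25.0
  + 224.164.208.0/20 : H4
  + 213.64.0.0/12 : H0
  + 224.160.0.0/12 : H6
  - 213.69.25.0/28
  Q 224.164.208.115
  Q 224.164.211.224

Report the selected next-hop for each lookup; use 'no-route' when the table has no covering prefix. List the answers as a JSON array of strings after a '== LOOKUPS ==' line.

Process each operation:
  + 213.69.25.0/24 (H5) depth=24
  + 224.164.208.116/30 (H2) depth=30
  lookup 213.69.25.10: bits 110101010100010100011001 walk d0:-→d1:-→d2:-→d3:-→d4:-→d5:-→d6:-→d7:-→d8:-→d9:-→d10:-→d11:-→d12:-→d13:-→d14:-→d15:-→d16:-→d17:-→d18:-→d19:-→d20:-→d21:-→d22:-→d23:-→d24:H5 -> H5
  lookup 190.111.10.46: bits 1 walk d0:-→d1:- -> no-route
  + 213.69.25.0/28 (H3) depth=28
  + 224.164.208.112/28 (H4) depth=28
  lookup 213.69.25.0: bits 1101010101000101000110010000 walk d0:-→d1:-→d2:-→d3:-→d4:-→d5:-→d6:-→d7:-→d8:-→d9:-→d10:-→d11:-→d12:-→d13:-→d14:-→d15:-→d16:-→d17:-→d18:-→d19:-→d20:-→d21:-→d22:-→d23:-→d24:H5→d25:-→d26:-→d27:-→d28:H3 -> H3
  + 224.164.208.0/20 (H4) depth=20
  + 213.64.0.0/12 (H0) depth=12
  + 224.160.0.0/12 (H6) depth=12
  del 213.69.25.0/28 (clear depth 28)
  lookup 224.164.208.115: bits 11100000101001001101000001110 walk d0:-→d1:-→d2:-→d3:-→d4:-→d5:-→d6:-→d7:-→d8:-→d9:-→d10:-→d11:-→d12:H6→d13:-→d14:-→d15:-→d16:-→d17:-→d18:-→d19:-→d20:H4→d21:-→d22:-→d23:-→d24:-→d25:-→d26:-→d27:-→d28:H4→d29:- -> H4
  lookup 224.164.211.224: bits 1110000010100100110100 walk d0:-→d1:-→d2:-→d3:-→d4:-→d5:-→d6:-→d7:-→d8:-→d9:-→d10:-→d11:-→d12:H6→d13:-→d14:-→d15:-→d16:-→d17:-→d18:-→d19:-→d20:H4→d21:-→d22:- -> H4

== LOOKUPS ==
["H5","no-route","H3","H4","H4"]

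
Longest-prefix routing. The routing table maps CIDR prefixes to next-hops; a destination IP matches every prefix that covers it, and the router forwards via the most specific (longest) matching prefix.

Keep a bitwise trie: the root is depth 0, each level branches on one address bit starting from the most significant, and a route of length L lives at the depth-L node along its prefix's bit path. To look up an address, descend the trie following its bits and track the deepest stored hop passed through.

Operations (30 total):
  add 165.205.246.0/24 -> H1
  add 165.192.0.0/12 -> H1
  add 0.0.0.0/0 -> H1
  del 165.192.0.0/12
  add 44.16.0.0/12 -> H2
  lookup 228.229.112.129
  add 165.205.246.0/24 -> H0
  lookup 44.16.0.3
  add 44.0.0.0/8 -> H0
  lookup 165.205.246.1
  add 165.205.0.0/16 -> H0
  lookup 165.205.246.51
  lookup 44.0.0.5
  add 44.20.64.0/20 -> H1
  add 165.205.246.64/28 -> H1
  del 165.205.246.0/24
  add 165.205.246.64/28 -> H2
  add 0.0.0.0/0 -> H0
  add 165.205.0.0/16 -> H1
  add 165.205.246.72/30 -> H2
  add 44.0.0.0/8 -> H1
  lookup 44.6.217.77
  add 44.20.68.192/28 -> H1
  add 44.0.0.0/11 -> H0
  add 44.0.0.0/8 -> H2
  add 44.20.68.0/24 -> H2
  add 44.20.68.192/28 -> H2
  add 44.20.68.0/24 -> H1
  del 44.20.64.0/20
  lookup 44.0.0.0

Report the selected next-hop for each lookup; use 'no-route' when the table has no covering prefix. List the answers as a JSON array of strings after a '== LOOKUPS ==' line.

Trace:
  + 165.205.246.0/24 (H1) depth=24
  + 165.192.0.0/12 (H1) depth=12
  + 0.0.0.0/0 (H1) depth=0
  del 165.192.0.0/12 (clear depth 12)
  + 44.16.0.0/12 (H2) depth=12
  lookup 228.229.112.129: bits 1 walk d0:H1→d1:- -> H1
  + 165.205.246.0/24 (H0) depth=24
  lookup 44.16.0.3: bits 001011000001 walk d0:H1→d1:-→d2:-→d3:-→d4:-→d5:-→d6:-→d7:-→d8:-→d9:-→d10:-→d11:-→d12:H2 -> H2
  + 44.0.0.0/8 (H0) depth=8
  lookup 165.205.246.1: bits 101001011100110111110110 walk d0:H1→d1:-→d2:-→d3:-→d4:-→d5:-→d6:-→d7:-→d8:-→d9:-→d10:-→d11:-→d12:-→d13:-→d14:-→d15:-→d16:-→d17:-→d18:-→d19:-→d20:-→d21:-→d22:-→d23:-→d24:H0 -> H0
  + 165.205.0.0/16 (H0) depth=16
  lookup 165.205.246.51: bits 101001011100110111110110 walk d0:H1→d1:-→d2:-→d3:-→d4:-→d5:-→d6:-→d7:-→d8:-→d9:-→d10:-→d11:-→d12:-→d13:-→d14:-→d15:-→d16:H0→d17:-→d18:-→d19:-→d20:-→d21:-→d22:-→d23:-→d24:H0 -> H0
  lookup 44.0.0.5: bits 00101100000 walk d0:H1→d1:-→d2:-→d3:-→d4:-→d5:-→d6:-→d7:-→d8:H0→d9:-→d10:-→d11:- -> H0
  + 44.20.64.0/20 (H1) depth=20
  + 165.205.246.64/28 (H1) depth=28
  del 165.205.246.0/24 (clear depth 24)
  + 165.205.246.64/28 (H2) depth=28
  + 0.0.0.0/0 (H0) depth=0
  + 165.205.0.0/16 (H1) depth=16
  + 165.205.246.72/30 (H2) depth=30
  + 44.0.0.0/8 (H1) depth=8
  lookup 44.6.217.77: bits 00101100000 walk d0:H0→d1:-→d2:-→d3:-→d4:-→d5:-→d6:-→d7:-→d8:H1→d9:-→d10:-→d11:- -> H1
  + 44.20.68.192/28 (H1) depth=28
  + 44.0.0.0/11 (H0) depth=11
  + 44.0.0.0/8 (H2) depth=8
  + 44.20.68.0/24 (H2) depth=24
  + 44.20.68.192/28 (H2) depth=28
  + 44.20.68.0/24 (H1) depth=24
  del 44.20.64.0/20 (clear depth 20)
  lookup 44.0.0.0: bits 00101100000 walk d0:H0→d1:-→d2:-→d3:-→d4:-→d5:-→d6:-→d7:-→d8:H2→d9:-→d10:-→d11:H0 -> H0

== LOOKUPS ==
["H1","H2","H0","H0","H0","H1","H0"]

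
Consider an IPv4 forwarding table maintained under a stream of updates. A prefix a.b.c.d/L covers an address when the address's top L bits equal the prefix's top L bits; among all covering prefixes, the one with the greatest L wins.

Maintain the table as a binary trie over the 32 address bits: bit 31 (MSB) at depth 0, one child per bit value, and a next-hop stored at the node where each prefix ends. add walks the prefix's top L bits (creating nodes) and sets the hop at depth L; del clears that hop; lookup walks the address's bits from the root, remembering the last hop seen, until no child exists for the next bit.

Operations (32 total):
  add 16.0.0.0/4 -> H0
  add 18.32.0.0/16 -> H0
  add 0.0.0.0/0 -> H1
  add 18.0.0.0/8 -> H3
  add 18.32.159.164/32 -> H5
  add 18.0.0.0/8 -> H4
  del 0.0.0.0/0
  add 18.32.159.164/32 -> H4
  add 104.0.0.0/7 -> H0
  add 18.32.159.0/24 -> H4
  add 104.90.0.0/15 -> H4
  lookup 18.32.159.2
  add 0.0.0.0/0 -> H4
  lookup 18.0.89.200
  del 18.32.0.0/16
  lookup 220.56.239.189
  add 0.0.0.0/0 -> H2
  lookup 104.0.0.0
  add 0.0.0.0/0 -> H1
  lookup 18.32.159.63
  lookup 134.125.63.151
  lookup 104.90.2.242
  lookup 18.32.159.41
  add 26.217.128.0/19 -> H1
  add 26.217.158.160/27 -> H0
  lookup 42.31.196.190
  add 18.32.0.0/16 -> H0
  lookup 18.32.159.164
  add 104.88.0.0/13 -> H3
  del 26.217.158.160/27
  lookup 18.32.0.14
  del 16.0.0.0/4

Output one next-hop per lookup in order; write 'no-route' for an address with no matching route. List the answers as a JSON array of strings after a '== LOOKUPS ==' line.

Apply in order:
  add 16.0.0.0/4 -> H0 at depth 4
  add 18.32.0.0/16 -> H0 at depth 16
  add 0.0.0.0/0 -> H1 at depth 0
  add 18.0.0.0/8 -> H3 at depth 8
  add 18.32.159.164/32 -> H5 at depth 32
  add 18.0.0.0/8 -> H4 at depth 8
  del 0.0.0.0/0 (clear depth 0)
  add 18.32.159.164/32 -> H4 at depth 32
  add 104.0.0.0/7 -> H0 at depth 7
  add 18.32.159.0/24 -> H4 at depth 24
  add 104.90.0.0/15 -> H4 at depth 15
  lookup 18.32.159.2: bits 000100100010000010011111 walk d0:-→d1:-→d2:-→d3:-→d4:H0→d5:-→d6:-→d7:-→d8:H4→d9:-→d10:-→d11:-→d12:-→d13:-→d14:-→d15:-→d16:H0→d17:-→d18:-→d19:-→d20:-→d21:-→d22:-→d23:-→d24:H4 -> H4
  add 0.0.0.0/0 -> H4 at depth 0
  lookup 18.0.89.200: bits 0001001000 walk d0:H4→d1:-→d2:-→d3:-→d4:H0→d5:-→d6:-→d7:-→d8:H4→d9:-→d10:- -> H4
  del 18.32.0.0/16 (clear depth 16)
  lookup 220.56.239.189: bits ε walk d0:H4 -> H4
  add 0.0.0.0/0 -> H2 at depth 0
  lookup 104.0.0.0: bits 011010000 walk d0:H2→d1:-→d2:-→d3:-→d4:-→d5:-→d6:-→d7:H0→d8:-→d9:- -> H0
  add 0.0.0.0/0 -> H1 at depth 0
  lookup 18.32.159.63: bits 000100100010000010011111 walk d0:H1→d1:-→d2:-→d3:-→d4:H0→d5:-→d6:-→d7:-→d8:H4→d9:-→d10:-→d11:-→d12:-→d13:-→d14:-→d15:-→d16:-→d17:-→d18:-→d19:-→d20:-→d21:-→d22:-→d23:-→d24:H4 -> H4
  lookup 134.125.63.151: bits ε walk d0:H1 -> H1
  lookup 104.90.2.242: bits 011010000101101 walk d0:H1→d1:-→d2:-→d3:-→d4:-→d5:-→d6:-→d7:H0→d8:-→d9:-→d10:-→d11:-→d12:-→d13:-→d14:-→d15:H4 -> H4
  lookup 18.32.159.41: bits 000100100010000010011111 walk d0:H1→d1:-→d2:-→d3:-→d4:H0→d5:-→d6:-→d7:-→d8:H4→d9:-→d10:-→d11:-→d12:-→d13:-→d14:-→d15:-→d16:-→d17:-→d18:-→d19:-→d20:-→d21:-→d22:-→d23:-→d24:H4 -> H4
  add 26.217.128.0/19 -> H1 at depth 19
  add 26.217.158.160/27 -> H0 at depth 27
  lookup 42.31.196.190: bits 00 walk d0:H1→d1:-→d2:- -> H1
  add 18.32.0.0/16 -> H0 at depth 16
  lookup 18.32.159.164: bits 00010010001000001001111110100100 walk d0:H1→d1:-→d2:-→d3:-→d4:H0→d5:-→d6:-→d7:-→d8:H4→d9:-→d10:-→d11:-→d12:-→d13:-→d14:-→d15:-→d16:H0→d17:-→d18:-→d19:-→d20:-→d21:-→d22:-→d23:-→d24:H4→d25:-→d26:-→d27:-→d28:-→d29:-→d30:-→d31:-→d32:H4 -> H4
  add 104.88.0.0/13 -> H3 at depth 13
  del 26.217.158.160/27 (clear depth 27)
  lookup 18.32.0.14: bits 0001001000100000 walk d0:H1→d1:-→d2:-→d3:-→d4:H0→d5:-→d6:-→d7:-→d8:H4→d9:-→d10:-→d11:-→d12:-→d13:-→d14:-→d15:-→d16:H0 -> H0
  del 16.0.0.0/4 (clear depth 4)

== LOOKUPS ==
["H4","H4","H4","H0","H4","H1","H4","H4","H1","H4","H0"]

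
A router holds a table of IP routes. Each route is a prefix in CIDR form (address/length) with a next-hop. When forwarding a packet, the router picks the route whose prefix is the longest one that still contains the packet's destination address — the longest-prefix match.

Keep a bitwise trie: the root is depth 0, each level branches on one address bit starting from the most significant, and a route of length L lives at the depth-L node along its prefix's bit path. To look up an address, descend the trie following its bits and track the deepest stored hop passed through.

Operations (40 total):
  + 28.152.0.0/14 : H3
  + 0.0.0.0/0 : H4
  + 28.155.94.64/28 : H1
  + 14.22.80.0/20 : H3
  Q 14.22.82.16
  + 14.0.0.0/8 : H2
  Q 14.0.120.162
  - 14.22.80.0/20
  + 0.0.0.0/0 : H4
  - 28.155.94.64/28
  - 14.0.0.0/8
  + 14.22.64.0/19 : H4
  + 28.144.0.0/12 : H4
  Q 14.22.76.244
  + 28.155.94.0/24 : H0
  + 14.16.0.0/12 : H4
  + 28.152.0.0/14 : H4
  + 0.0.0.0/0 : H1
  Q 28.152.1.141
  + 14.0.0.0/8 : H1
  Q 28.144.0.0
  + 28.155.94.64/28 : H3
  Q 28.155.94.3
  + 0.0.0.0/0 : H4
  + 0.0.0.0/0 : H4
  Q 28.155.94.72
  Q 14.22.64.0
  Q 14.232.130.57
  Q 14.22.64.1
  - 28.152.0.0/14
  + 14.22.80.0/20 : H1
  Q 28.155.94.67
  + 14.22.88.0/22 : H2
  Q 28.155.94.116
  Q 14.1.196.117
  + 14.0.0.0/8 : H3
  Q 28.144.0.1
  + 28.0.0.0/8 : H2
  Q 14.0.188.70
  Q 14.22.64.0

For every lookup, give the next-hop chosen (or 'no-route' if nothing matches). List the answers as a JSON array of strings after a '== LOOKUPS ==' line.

Apply in order:
  + 28.152.0.0/14 (H3) depth=14
  + 0.0.0.0/0 (H4) depth=0
  + 28.155.94.64/28 (H1) depth=28
  + 14.22.80.0/20 (H3) depth=20
  lookup 14.22.82.16: bits 00001110000101100101 walk d0:H4→d1:-→d2:-→d3:-→d4:-→d5:-→d6:-→d7:-→d8:-→d9:-→d10:-→d11:-→d12:-→d13:-→d14:-→d15:-→d16:-→d17:-→d18:-→d19:-→d20:H3 -> H3
  + 14.0.0.0/8 (H2) depth=8
  lookup 14.0.120.162: bits 00001110000 walk d0:H4→d1:-→d2:-→d3:-→d4:-→d5:-→d6:-→d7:-→d8:H2→d9:-→d10:-→d11:- -> H2
  - 14.22.80.0/20 clear@20
  + 0.0.0.0/0 (H4) depth=0
  - 28.155.94.64/28 clear@28
  - 14.0.0.0/8 clear@8
  + 14.22.64.0/19 (H4) depth=19
  + 28.144.0.0/12 (H4) depth=12
  lookup 14.22.76.244: bits 0000111000010110010 walk d0:H4→d1:-→d2:-→d3:-→d4:-→d5:-→d6:-→d7:-→d8:-→d9:-→d10:-→d11:-→d12:-→d13:-→d14:-→d15:-→d16:-→d17:-→d18:-→d19:H4 -> H4
  + 28.155.94.0/24 (H0) depth=24
  + 14.16.0.0/12 (H4) depth=12
  + 28.152.0.0/14 (H4) depth=14
  + 0.0.0.0/0 (H1) depth=0
  lookup 28.152.1.141: bits 00011100100110 walk d0:H1→d1:-→d2:-→d3:-→d4:-→d5:-→d6:-→d7:-→d8:-→d9:-→d10:-→d11:-→d12:H4→d13:-→d14:H4 -> H4
  + 14.0.0.0/8 (H1) depth=8
  lookup 28.144.0.0: bits 000111001001 walk d0:H1→d1:-→d2:-→d3:-→d4:-→d5:-→d6:-→d7:-→d8:-→d9:-→d10:-→d11:-→d12:H4 -> H4
  + 28.155.94.64/28 (H3) depth=28
  lookup 28.155.94.3: bits 0001110010011011010111100 walk d0:H1→d1:-→d2:-→d3:-→d4:-→d5:-→d6:-→d7:-→d8:-→d9:-→d10:-→d11:-→d12:H4→d13:-→d14:H4→d15:-→d16:-→d17:-→d18:-→d19:-→d20:-→d21:-→d22:-→d23:-→d24:H0→d25:- -> H0
  + 0.0.0.0/0 (H4) depth=0
  + 0.0.0.0/0 (H4) depth=0
  lookup 28.155.94.72: bits 0001110010011011010111100100 walk d0:H4→d1:-→d2:-→d3:-→d4:-→d5:-→d6:-→d7:-→d8:-→d9:-→d10:-→d11:-→d12:H4→d13:-→d14:H4→d15:-→d16:-→d17:-→d18:-→d19:-→d20:-→d21:-→d22:-→d23:-→d24:H0→d25:-→d26:-→d27:-→d28:H3 -> H3
  lookup 14.22.64.0: bits 0000111000010110010 walk d0:H4→d1:-→d2:-→d3:-→d4:-→d5:-→d6:-→d7:-→d8:H1→d9:-→d10:-→d11:-→d12:H4→d13:-→d14:-→d15:-→d16:-→d17:-→d18:-→d19:H4 -> H4
  lookup 14.232.130.57: bits 00001110 walk d0:H4→d1:-→d2:-→d3:-→d4:-→d5:-→d6:-→d7:-→d8:H1 -> H1
  lookup 14.22.64.1: bits 0000111000010110010 walk d0:H4→d1:-→d2:-→d3:-→d4:-→d5:-→d6:-→d7:-→d8:H1→d9:-→d10:-→d11:-→d12:H4→d13:-→d14:-→d15:-→d16:-→d17:-→d18:-→d19:H4 -> H4
  - 28.152.0.0/14 clear@14
  + 14.22.80.0/20 (H1) depth=20
  lookup 28.155.94.67: bits 0001110010011011010111100100 walk d0:H4→d1:-→d2:-→d3:-→d4:-→d5:-→d6:-→d7:-→d8:-→d9:-→d10:-→d11:-→d12:H4→d13:-→d14:-→d15:-→d16:-→d17:-→d18:-→d19:-→d20:-→d21:-→d22:-→d23:-→d24:H0→d25:-→d26:-→d27:-→d28:H3 -> H3
  + 14.22.88.0/22 (H2) depth=22
  lookup 28.155.94.116: bits 00011100100110110101111001 walk d0:H4→d1:-→d2:-→d3:-→d4:-→d5:-→d6:-→d7:-→d8:-→d9:-→d10:-→d11:-→d12:H4→d13:-→d14:-→d15:-→d16:-→d17:-→d18:-→d19:-→d20:-→d21:-→d22:-→d23:-→d24:H0→d25:-→d26:- -> H0
  lookup 14.1.196.117: bits 00001110000 walk d0:H4→d1:-→d2:-→d3:-→d4:-→d5:-→d6:-→d7:-→d8:H1→d9:-→d10:-→d11:- -> H1
  + 14.0.0.0/8 (H3) depth=8
  lookup 28.144.0.1: bits 000111001001 walk d0:H4→d1:-→d2:-→d3:-→d4:-→d5:-→d6:-→d7:-→d8:-→d9:-→d10:-→d11:-→d12:H4 -> H4
  + 28.0.0.0/8 (H2) depth=8
  lookup 14.0.188.70: bits 00001110000 walk d0:H4→d1:-→d2:-→d3:-→d4:-→d5:-→d6:-→d7:-→d8:H3→d9:-→d10:-→d11:- -> H3
  lookup 14.22.64.0: bits 0000111000010110010 walk d0:H4→d1:-→d2:-→d3:-→d4:-→d5:-→d6:-→d7:-→d8:H3→d9:-→d10:-→d11:-→d12:H4→d13:-→d14:-→d15:-→d16:-→d17:-→d18:-→d19:H4 -> H4

== LOOKUPS ==
["H3","H2","H4","H4","H4","H0","H3","H4","H1","H4","H3","H0","H1","H4","H3","H4"]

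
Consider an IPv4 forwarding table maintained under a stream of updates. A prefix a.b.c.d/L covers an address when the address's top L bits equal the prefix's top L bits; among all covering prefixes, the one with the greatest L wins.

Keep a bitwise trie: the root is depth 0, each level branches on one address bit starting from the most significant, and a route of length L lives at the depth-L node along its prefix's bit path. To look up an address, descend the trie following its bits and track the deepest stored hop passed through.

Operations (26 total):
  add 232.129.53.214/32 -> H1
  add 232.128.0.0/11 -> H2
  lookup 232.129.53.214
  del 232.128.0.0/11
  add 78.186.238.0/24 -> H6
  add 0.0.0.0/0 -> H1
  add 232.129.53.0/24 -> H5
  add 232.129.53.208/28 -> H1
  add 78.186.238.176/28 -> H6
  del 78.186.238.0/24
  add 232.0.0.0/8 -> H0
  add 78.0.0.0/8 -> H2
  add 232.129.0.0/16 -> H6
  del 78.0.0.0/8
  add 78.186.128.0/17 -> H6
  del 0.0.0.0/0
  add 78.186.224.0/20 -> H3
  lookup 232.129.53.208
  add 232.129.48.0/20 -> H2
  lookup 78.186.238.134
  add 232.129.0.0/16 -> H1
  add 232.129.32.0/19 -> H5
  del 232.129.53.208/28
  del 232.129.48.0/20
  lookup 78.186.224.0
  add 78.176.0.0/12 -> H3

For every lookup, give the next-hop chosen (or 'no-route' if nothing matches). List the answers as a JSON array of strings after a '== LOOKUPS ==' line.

Apply in order:
  + 232.129.53.214/32 (H1) depth=32
  + 232.128.0.0/11 (H2) depth=11
  lookup 232.129.53.214: bits 11101000100000010011010111010110 walk d0:-→d1:-→d2:-→d3:-→d4:-→d5:-→d6:-→d7:-→d8:-→d9:-→d10:-→d11:H2→d12:-→d13:-→d14:-→d15:-→d16:-→d17:-→d18:-→d19:-→d20:-→d21:-→d22:-→d23:-→d24:-→d25:-→d26:-→d27:-→d28:-→d29:-→d30:-→d31:-→d32:H1 -> H1
  del 232.128.0.0/11 (clear depth 11)
  + 78.186.238.0/24 (H6) depth=24
  + 0.0.0.0/0 (H1) depth=0
  + 232.129.53.0/24 (H5) depth=24
  + 232.129.53.208/28 (H1) depth=28
  + 78.186.238.176/28 (H6) depth=28
  del 78.186.238.0/24 (clear depth 24)
  + 232.0.0.0/8 (H0) depth=8
  + 78.0.0.0/8 (H2) depth=8
  + 232.129.0.0/16 (H6) depth=16
  del 78.0.0.0/8 (clear depth 8)
  + 78.186.128.0/17 (H6) depth=17
  del 0.0.0.0/0 (clear depth 0)
  + 78.186.224.0/20 (H3) depth=20
  lookup 232.129.53.208: bits 11101000100000010011010111010 walk d0:-→d1:-→d2:-→d3:-→d4:-→d5:-→d6:-→d7:-→d8:H0→d9:-→d10:-→d11:-→d12:-→d13:-→d14:-→d15:-→d16:H6→d17:-→d18:-→d19:-→d20:-→d21:-→d22:-→d23:-→d24:H5→d25:-→d26:-→d27:-→d28:H1→d29:- -> H1
  + 232.129.48.0/20 (H2) depth=20
  lookup 78.186.238.134: bits 01001110101110101110111010 walk d0:-→d1:-→d2:-→d3:-→d4:-→d5:-→d6:-→d7:-→d8:-→d9:-→d10:-→d11:-→d12:-→d13:-→d14:-→d15:-→d16:-→d17:H6→d18:-→d19:-→d20:H3→d21:-→d22:-→d23:-→d24:-→d25:-→d26:- -> H3
  + 232.129.0.0/16 (H1) depth=16
  + 232.129.32.0/19 (H5) depth=19
  del 232.129.53.208/28 (clear depth 28)
  del 232.129.48.0/20 (clear depth 20)
  lookup 78.186.224.0: bits 01001110101110101110 walk d0:-→d1:-→d2:-→d3:-→d4:-→d5:-→d6:-→d7:-→d8:-→d9:-→d10:-→d11:-→d12:-→d13:-→d14:-→d15:-→d16:-→d17:H6→d18:-→d19:-→d20:H3 -> H3
  + 78.176.0.0/12 (H3) depth=12

== LOOKUPS ==
["H1","H1","H3","H3"]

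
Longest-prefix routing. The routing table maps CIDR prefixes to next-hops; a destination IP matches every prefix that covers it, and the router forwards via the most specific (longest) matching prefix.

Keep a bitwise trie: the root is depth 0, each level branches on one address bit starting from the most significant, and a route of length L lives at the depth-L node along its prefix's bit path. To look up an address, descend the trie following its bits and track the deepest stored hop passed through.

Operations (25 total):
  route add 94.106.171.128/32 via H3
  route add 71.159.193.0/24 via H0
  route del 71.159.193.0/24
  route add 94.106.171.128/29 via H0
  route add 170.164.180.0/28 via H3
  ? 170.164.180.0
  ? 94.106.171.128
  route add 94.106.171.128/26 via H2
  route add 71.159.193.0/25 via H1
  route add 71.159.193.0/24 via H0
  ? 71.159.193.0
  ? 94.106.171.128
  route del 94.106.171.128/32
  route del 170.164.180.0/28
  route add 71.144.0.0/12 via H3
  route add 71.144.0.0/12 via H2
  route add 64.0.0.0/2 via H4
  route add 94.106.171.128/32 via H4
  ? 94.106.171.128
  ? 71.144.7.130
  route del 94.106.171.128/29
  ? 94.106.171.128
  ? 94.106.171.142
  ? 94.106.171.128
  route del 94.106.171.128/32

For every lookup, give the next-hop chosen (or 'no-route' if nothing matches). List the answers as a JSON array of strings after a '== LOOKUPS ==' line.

Process each operation:
  + 94.106.171.128/32 (H3) depth=32
  + 71.159.193.0/24 (H0) depth=24
  del 71.159.193.0/24 (clear depth 24)
  + 94.106.171.128/29 (H0) depth=29
  + 170.164.180.0/28 (H3) depth=28
  Q 170.164.180.0: descend 1010101010100100101101000000 ; hops seen [H3] ; pick H3
  Q 94.106.171.128: descend 01011110011010101010101110000000 ; hops seen [H0,H3] ; pick H3
  + 94.106.171.128/26 (H2) depth=26
  + 71.159.193.0/25 (H1) depth=25
  + 71.159.193.0/24 (H0) depth=24
  Q 71.159.193.0: descend 0100011110011111110000010 ; hops seen [H0,H1] ; pick H1
  Q 94.106.171.128: descend 01011110011010101010101110000000 ; hops seen [H2,H0,H3] ; pick H3
  del 94.106.171.128/32 (clear depth 32)
  del 170.164.180.0/28 (clear depth 28)
  + 71.144.0.0/12 (H3) depth=12
  + 71.144.0.0/12 (H2) depth=12
  + 64.0.0.0/2 (H4) depth=2
  + 94.106.171.128/32 (H4) depth=32
  Q 94.106.171.128: descend 01011110011010101010101110000000 ; hops seen [H4,H2,H0,H4] ; pick H4
  Q 71.144.7.130: descend 010001111001 ; hops seen [H4,H2] ; pick H2
  del 94.106.171.128/29 (clear depth 29)
  Q 94.106.171.128: descend 01011110011010101010101110000000 ; hops seen [H4,H2,H4] ; pick H4
  Q 94.106.171.142: descend 0101111001101010101010111000 ; hops seen [H4,H2] ; pick H2
  Q 94.106.171.128: descend 01011110011010101010101110000000 ; hops seen [H4,H2,H4] ; pick H4
  del 94.106.171.128/32 (clear depth 32)

== LOOKUPS ==
["H3","H3","H1","H3","H4","H2","H4","H2","H4"]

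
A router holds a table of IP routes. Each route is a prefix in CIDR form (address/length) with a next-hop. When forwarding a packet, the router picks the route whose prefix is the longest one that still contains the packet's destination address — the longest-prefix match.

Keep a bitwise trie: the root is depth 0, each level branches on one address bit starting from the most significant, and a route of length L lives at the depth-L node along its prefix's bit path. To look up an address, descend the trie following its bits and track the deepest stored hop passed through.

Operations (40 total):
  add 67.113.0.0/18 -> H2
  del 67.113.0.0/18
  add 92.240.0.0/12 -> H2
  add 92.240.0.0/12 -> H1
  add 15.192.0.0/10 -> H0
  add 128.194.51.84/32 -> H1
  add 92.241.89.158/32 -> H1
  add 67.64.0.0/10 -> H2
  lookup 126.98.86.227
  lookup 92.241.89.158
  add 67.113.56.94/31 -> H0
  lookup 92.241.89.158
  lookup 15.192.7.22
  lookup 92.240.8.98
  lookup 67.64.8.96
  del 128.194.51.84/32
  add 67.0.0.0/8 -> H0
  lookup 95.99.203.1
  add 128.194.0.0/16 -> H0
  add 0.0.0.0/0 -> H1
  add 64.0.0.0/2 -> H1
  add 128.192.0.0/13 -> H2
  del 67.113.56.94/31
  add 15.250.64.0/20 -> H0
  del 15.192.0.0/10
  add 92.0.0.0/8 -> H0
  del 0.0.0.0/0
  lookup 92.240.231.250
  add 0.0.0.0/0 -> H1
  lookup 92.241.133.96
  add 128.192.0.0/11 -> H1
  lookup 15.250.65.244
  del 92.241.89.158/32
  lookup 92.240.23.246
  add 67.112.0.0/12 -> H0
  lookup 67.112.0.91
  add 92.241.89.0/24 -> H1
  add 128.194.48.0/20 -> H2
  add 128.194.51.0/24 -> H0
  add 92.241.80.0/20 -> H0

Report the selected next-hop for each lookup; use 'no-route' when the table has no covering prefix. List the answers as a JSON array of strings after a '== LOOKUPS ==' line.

Process each operation:
  add 67.113.0.0/18 -> H2 at depth 18
  - 67.113.0.0/18 clear@18
  add 92.240.0.0/12 -> H2 at depth 12
  add 92.240.0.0/12 -> H1 at depth 12
  add 15.192.0.0/10 -> H0 at depth 10
  add 128.194.51.84/32 -> H1 at depth 32
  add 92.241.89.158/32 -> H1 at depth 32
  add 67.64.0.0/10 -> H2 at depth 10
  Q 126.98.86.227: descend 01 ; hops seen [∅] ; pick no-route
  Q 92.241.89.158: descend 01011100111100010101100110011110 ; hops seen [H1,H1] ; pick H1
  add 67.113.56.94/31 -> H0 at depth 31
  Q 92.241.89.158: descend 01011100111100010101100110011110 ; hops seen [H1,H1] ; pick H1
  Q 15.192.7.22: descend 0000111111 ; hops seen [H0] ; pick H0
  Q 92.240.8.98: descend 010111001111000 ; hops seen [H1] ; pick H1
  Q 67.64.8.96: descend 0100001101 ; hops seen [H2] ; pick H2
  - 128.194.51.84/32 clear@32
  add 67.0.0.0/8 -> H0 at depth 8
  Q 95.99.203.1: descend 010111 ; hops seen [∅] ; pick no-route
  add 128.194.0.0/16 -> H0 at depth 16
  add 0.0.0.0/0 -> H1 at depth 0
  add 64.0.0.0/2 -> H1 at depth 2
  add 128.192.0.0/13 -> H2 at depth 13
  - 67.113.56.94/31 clear@31
  add 15.250.64.0/20 -> H0 at depth 20
  - 15.192.0.0/10 clear@10
  add 92.0.0.0/8 -> H0 at depth 8
  - 0.0.0.0/0 clear@0
  Q 92.240.231.250: descend 010111001111000 ; hops seen [H1,H0,H1] ; pick H1
  add 0.0.0.0/0 -> H1 at depth 0
  Q 92.241.133.96: descend 0101110011110001 ; hops seen [H1,H1,H0,H1] ; pick H1
  add 128.192.0.0/11 -> H1 at depth 11
  Q 15.250.65.244: descend 00001111111110100100 ; hops seen [H1,H0] ; pick H0
  - 92.241.89.158/32 clear@32
  Q 92.240.23.246: descend 010111001111000 ; hops seen [H1,H1,H0,H1] ; pick H1
  add 67.112.0.0/12 -> H0 at depth 12
  Q 67.112.0.91: descend 010000110111000 ; hops seen [H1,H1,H0,H2,H0] ; pick H0
  add 92.241.89.0/24 -> H1 at depth 24
  add 128.194.48.0/20 -> H2 at depth 20
  add 128.194.51.0/24 -> H0 at depth 24
  add 92.241.80.0/20 -> H0 at depth 20

== LOOKUPS ==
["no-route","H1","H1","H0","H1","H2","no-route","H1","H1","H0","H1","H0"]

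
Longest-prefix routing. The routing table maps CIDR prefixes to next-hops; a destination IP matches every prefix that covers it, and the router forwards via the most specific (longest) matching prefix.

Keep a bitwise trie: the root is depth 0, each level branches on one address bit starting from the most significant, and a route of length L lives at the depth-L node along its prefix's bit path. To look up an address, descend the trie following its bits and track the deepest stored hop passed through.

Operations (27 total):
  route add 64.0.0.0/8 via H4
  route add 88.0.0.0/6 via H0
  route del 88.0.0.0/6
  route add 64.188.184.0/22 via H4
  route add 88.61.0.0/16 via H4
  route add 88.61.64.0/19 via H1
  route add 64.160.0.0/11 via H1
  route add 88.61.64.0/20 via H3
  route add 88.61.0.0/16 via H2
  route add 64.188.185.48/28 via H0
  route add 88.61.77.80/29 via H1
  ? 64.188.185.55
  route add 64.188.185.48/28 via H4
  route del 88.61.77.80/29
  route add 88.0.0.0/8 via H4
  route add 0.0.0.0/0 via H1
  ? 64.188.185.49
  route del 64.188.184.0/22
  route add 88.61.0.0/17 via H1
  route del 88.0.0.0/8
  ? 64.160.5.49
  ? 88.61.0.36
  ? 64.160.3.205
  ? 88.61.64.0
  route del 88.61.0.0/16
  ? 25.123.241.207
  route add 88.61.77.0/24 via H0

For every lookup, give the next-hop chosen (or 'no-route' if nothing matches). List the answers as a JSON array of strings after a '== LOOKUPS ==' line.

Process each operation:
  add 64.0.0.0/8 -> H4 at depth 8
  add 88.0.0.0/6 -> H0 at depth 6
  del 88.0.0.0/6 (clear depth 6)
  add 64.188.184.0/22 -> H4 at depth 22
  add 88.61.0.0/16 -> H4 at depth 16
  add 88.61.64.0/19 -> H1 at depth 19
  add 64.160.0.0/11 -> H1 at depth 11
  add 88.61.64.0/20 -> H3 at depth 20
  add 88.61.0.0/16 -> H2 at depth 16
  add 64.188.185.48/28 -> H0 at depth 28
  add 88.61.77.80/29 -> H1 at depth 29
  ? 64.188.185.55  path d0:-→d1:-→d2:-→d3:-→d4:-→d5:-→d6:-→d7:-→d8:H4→d9:-→d10:-→d11:H1→d12:-→d13:-→d14:-→d15:-→d16:-→d17:-→d18:-→d19:-→d20:-→d21:-→d22:H4→d23:-→d24:-→d25:-→d26:-→d27:-→d28:H0  best=H0
  add 64.188.185.48/28 -> H4 at depth 28
  del 88.61.77.80/29 (clear depth 29)
  add 88.0.0.0/8 -> H4 at depth 8
  add 0.0.0.0/0 -> H1 at depth 0
  ? 64.188.185.49  path d0:H1→d1:-→d2:-→d3:-→d4:-→d5:-→d6:-→d7:-→d8:H4→d9:-→d10:-→d11:H1→d12:-→d13:-→d14:-→d15:-→d16:-→d17:-→d18:-→d19:-→d20:-→d21:-→d22:H4→d23:-→d24:-→d25:-→d26:-→d27:-→d28:H4  best=H4
  del 64.188.184.0/22 (clear depth 22)
  add 88.61.0.0/17 -> H1 at depth 17
  del 88.0.0.0/8 (clear depth 8)
  ? 64.160.5.49  path d0:H1→d1:-→d2:-→d3:-→d4:-→d5:-→d6:-→d7:-→d8:H4→d9:-→d10:-→d11:H1  best=H1
  ? 88.61.0.36  path d0:H1→d1:-→d2:-→d3:-→d4:-→d5:-→d6:-→d7:-→d8:-→d9:-→d10:-→d11:-→d12:-→d13:-→d14:-→d15:-→d16:H2→d17:H1  best=H1
  ? 64.160.3.205  path d0:H1→d1:-→d2:-→d3:-→d4:-→d5:-→d6:-→d7:-→d8:H4→d9:-→d10:-→d11:H1  best=H1
  ? 88.61.64.0  path d0:H1→d1:-→d2:-→d3:-→d4:-→d5:-→d6:-→d7:-→d8:-→d9:-→d10:-→d11:-→d12:-→d13:-→d14:-→d15:-→d16:H2→d17:H1→d18:-→d19:H1→d20:H3  best=H3
  del 88.61.0.0/16 (clear depth 16)
  ? 25.123.241.207  path d0:H1→d1:-  best=H1
  add 88.61.77.0/24 -> H0 at depth 24

== LOOKUPS ==
["H0","H4","H1","H1","H1","H3","H1"]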